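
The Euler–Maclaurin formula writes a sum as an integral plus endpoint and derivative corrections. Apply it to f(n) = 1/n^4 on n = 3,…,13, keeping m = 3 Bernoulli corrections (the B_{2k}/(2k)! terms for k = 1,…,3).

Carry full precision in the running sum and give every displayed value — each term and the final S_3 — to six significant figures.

The integral term ∫_3^13 1/x^4 dx = 0.0121940.
Boundary: ½(f(3) + f(13)) = ½(0.0123457 + 3.50128e-05) = 0.00619035.
Integral + boundary = 0.0183843.
k=1: B_{2}/(2)! × [f^{(1)}(13) − f^{(1)}(3)] = 1/12 × (-1.07732e-05 − (-0.0164609)) = 0.00137084.
Running total after k=1: 0.0197551.
k=2: B_{4}/(4)! × [f^{(3)}(13) − f^{(3)}(3)] = −1/720 × (-1.91240e-06 − (-0.0548697)) = -7.62052e-05.
Running total after k=2: 0.0196789.
k=3: B_{6}/(6)! × [f^{(5)}(13) − f^{(5)}(3)] = 1/30240 × (-6.33693e-07 − (-0.341411)) = 1.12900e-05.

S_3 ≈ 0.0196902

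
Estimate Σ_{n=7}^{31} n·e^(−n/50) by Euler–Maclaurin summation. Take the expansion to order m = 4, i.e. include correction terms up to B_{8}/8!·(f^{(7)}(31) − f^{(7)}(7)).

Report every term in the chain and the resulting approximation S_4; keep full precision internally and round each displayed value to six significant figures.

S_4 ≈ 310.332

The integral term ∫_7^31 x·e^(−x/50) dx = 298.996.
Boundary: ½(f(7) + f(31)) = ½(6.08551 + 16.6763) = 11.3809.
Integral + boundary = 310.377.
Order-1 term: 1/12 · (0.204419 − 0.747648) = -0.0452691.
Partial sum through k=1: 310.332.
Order-2 term: −1/720 · (0.000512123 − 0.000994546) = 6.70032e-07.
Partial sum through k=2: 310.332.
Order-3 term: 1/30240 · (3.76991e-07 − 6.76013e-07) = -9.88828e-12.
Partial sum through k=3: 310.332.
Order-4 term: −1/1209600 · (2.19653e-10 − 3.81683e-10) = 1.33953e-16.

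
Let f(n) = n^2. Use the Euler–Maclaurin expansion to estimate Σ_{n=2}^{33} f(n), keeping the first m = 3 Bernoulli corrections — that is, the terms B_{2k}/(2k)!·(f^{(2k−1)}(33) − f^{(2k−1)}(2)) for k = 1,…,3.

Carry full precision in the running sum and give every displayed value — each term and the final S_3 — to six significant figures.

∫_2^33 x^2 dx evaluates to 11976.3.
Boundary: ½(f(2) + f(33)) = ½(4.00000 + 1089.00) = 546.500.
Integral + boundary = 12522.8.
Correction k=1: B_{2}/2! · (f^{(1)}(33) − f^{(1)}(2)) = 1/12 · (66.0000 − 4.00000) = 5.16667.
Running total after k=1: 12528.0.
Correction k=2: B_{4}/4! · (f^{(3)}(33) − f^{(3)}(2)) = −1/720 · (0.00000 − 0.00000) = 0.00000.
Running total after k=2: 12528.0.
Correction k=3: B_{6}/6! · (f^{(5)}(33) − f^{(5)}(2)) = 1/30240 · (0.00000 − 0.00000) = 0.00000.

S_3 ≈ 12528.0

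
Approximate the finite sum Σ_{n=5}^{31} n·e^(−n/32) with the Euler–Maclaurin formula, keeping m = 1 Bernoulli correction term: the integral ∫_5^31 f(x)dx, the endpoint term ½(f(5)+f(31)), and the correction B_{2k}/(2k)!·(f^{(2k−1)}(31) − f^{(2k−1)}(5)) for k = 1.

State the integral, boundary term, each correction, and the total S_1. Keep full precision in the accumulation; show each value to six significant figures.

S_1 ≈ 255.504

The integral term ∫_5^31 x·e^(−x/32) dx = 247.542.
½[f(5) + f(31)] = ½[4.27673 + 11.7663] = 8.02150.
Running total after boundary: 255.563.
k=1: B_{2}/(2)! × [f^{(1)}(31) − f^{(1)}(5)] = 1/12 × (0.0118612 − 0.721698) = -0.0591530.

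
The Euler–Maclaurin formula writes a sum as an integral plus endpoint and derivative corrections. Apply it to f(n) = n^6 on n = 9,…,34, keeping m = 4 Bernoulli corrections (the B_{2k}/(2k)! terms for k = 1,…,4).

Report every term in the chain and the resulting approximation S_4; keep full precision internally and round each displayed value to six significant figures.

∫_9^34 x^6 dx evaluates to 7.50265e+09.
½[f(9) + f(34)] = ½[531441 + 1.54480e+09] = 7.72668e+08.
Integral + boundary = 8.27532e+09.
Order-1 term: 1/12 · (2.72613e+08 − 354294) = 2.26882e+07.
Partial sum through k=1: 8.29801e+09.
Order-2 term: −1/720 · (4.71648e+06 − 87480.0) = -6429.17.
Partial sum through k=2: 8.29800e+09.
Order-3 term: 1/30240 · (24480.0 − 6480.00) = 0.595238.
Partial sum through k=3: 8.29800e+09.
Order-4 term: −1/1209600 · (0.00000 − 0.00000) = 0.00000.

S_4 ≈ 8.29800e+09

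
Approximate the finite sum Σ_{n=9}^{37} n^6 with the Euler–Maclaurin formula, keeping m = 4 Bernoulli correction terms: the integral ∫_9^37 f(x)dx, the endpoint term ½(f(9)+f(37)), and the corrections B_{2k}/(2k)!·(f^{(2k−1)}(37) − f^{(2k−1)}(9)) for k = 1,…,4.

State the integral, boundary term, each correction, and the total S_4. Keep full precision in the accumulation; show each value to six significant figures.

The integral term ∫_9^37 x^6 dx = 1.35610e+10.
Boundary: ½(f(9) + f(37)) = ½(531441 + 2.56573e+09) = 1.28313e+09.
So far: 1.48441e+10.
k=1: B_{2}/(2)! × [f^{(1)}(37) − f^{(1)}(9)] = 1/12 × (4.16064e+08 − 354294) = 3.46425e+07.
Running total after k=1: 1.48788e+10.
k=2: B_{4}/(4)! × [f^{(3)}(37) − f^{(3)}(9)] = −1/720 × (6.07836e+06 − 87480.0) = -8320.67.
Running total after k=2: 1.48788e+10.
k=3: B_{6}/(6)! × [f^{(5)}(37) − f^{(5)}(9)] = 1/30240 × (26640.0 − 6480.00) = 0.666667.
Running total after k=3: 1.48788e+10.
k=4: B_{8}/(8)! × [f^{(7)}(37) − f^{(7)}(9)] = −1/1209600 × (0.00000 − 0.00000) = 0.00000.

S_4 ≈ 1.48788e+10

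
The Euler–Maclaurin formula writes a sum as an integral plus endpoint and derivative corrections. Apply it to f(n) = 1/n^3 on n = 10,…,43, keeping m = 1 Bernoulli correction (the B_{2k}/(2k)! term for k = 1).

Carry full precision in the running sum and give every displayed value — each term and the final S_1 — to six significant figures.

∫_10^43 1/x^3 dx evaluates to 0.00472958.
Boundary: ½(f(10) + f(43)) = ½(0.00100000 + 1.25775e-05) = 0.000506289.
Integral + boundary = 0.00523587.
Order-1 term: 1/12 · (-8.77501e-07 − (-0.000300000)) = 2.49269e-05.

S_1 ≈ 0.00526080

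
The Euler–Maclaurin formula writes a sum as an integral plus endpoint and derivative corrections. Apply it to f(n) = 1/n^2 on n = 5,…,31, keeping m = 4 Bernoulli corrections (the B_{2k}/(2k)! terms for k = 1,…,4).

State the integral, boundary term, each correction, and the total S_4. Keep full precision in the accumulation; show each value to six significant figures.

S_4 ≈ 0.189580

Integral: ∫_5^31 1/x^2 dx = 0.167742.
Endpoint term: (f(5) + f(31))/2 = (0.0400000 + 0.00104058)/2 = 0.0205203.
Running total after boundary: 0.188262.
Correction k=1: B_{2}/2! · (f^{(1)}(31) − f^{(1)}(5)) = 1/12 · (-6.71344e-05 − (-0.0160000)) = 0.00132774.
Running total after k=1: 0.189590.
Correction k=2: B_{4}/4! · (f^{(3)}(31) − f^{(3)}(5)) = −1/720 · (-8.38306e-07 − (-0.00768000)) = -1.06655e-05.
Running total after k=2: 0.189579.
Correction k=3: B_{6}/6! · (f^{(5)}(31) − f^{(5)}(5)) = 1/30240 · (-2.61698e-08 − (-0.00921600)) = 3.04761e-07.
Running total after k=3: 0.189580.
Correction k=4: B_{8}/8! · (f^{(7)}(31) − f^{(7)}(5)) = −1/1209600 · (-1.52498e-09 − (-0.0206438)) = -1.70667e-08.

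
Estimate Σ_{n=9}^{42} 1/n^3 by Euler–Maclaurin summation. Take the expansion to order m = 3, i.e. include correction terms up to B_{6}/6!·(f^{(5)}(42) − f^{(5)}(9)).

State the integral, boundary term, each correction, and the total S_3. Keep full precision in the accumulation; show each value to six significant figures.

S_3 ≈ 0.00661988

∫_9^42 1/x^3 dx evaluates to 0.00588939.
Boundary: ½(f(9) + f(42)) = ½(0.00137174 + 1.34975e-05) = 0.000692620.
So far: 0.00658201.
Order-1 term: 1/12 · (-9.64104e-07 − (-0.000457247)) = 3.80236e-05.
After k=1: 0.00662004.
Order-2 term: −1/720 · (-1.09309e-08 − (-0.000112901)) = -1.56791e-07.
After k=2: 0.00661988.
Order-3 term: 1/30240 · (-2.60259e-10 − (-5.85410e-05)) = 1.93587e-09.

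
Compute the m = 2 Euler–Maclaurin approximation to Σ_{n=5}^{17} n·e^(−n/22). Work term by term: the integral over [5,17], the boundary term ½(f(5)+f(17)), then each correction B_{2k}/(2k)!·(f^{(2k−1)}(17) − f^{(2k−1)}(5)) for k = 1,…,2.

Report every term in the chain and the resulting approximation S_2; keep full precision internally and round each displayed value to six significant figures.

S_2 ≈ 82.9327

Integral: ∫_5^17 x·e^(−x/22) dx = 77.0586.
Endpoint term: (f(5) + f(17))/2 = (3.98352 + 7.84978)/2 = 5.91665.
Integral + boundary = 82.9753.
Correction k=1: B_{2}/2! · (f^{(1)}(17) − f^{(1)}(5)) = 1/12 · (0.104944 − 0.615634) = -0.0425576.
After k=1: 82.9327.
Correction k=2: B_{4}/4! · (f^{(3)}(17) − f^{(3)}(5)) = −1/720 · (0.00212489 − 0.00456414) = 3.38784e-06.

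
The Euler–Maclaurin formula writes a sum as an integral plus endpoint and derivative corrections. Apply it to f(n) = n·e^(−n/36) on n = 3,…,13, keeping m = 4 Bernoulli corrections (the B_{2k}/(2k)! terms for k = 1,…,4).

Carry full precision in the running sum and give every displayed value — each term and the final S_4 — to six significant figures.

S_4 ≈ 68.2848

Integral: ∫_3^13 x·e^(−x/36) dx = 62.4080.
Endpoint term: (f(3) + f(13))/2 = (2.76013 + 9.05972)/2 = 5.90993.
Integral + boundary = 68.3179.
Order-1 term: 1/12 · (0.445243 − 0.843374) = -0.0331776.
Running total after k=1: 68.2848.
Order-2 term: −1/720 · (0.00141902 − 0.00207057) = 9.04939e-07.
Running total after k=2: 68.2848.
Order-3 term: 1/30240 · (1.92475e-06 − 2.69321e-06) = -2.54117e-11.
Running total after k=3: 68.2848.
Order-4 term: −1/1209600 · (2.12545e-09 − 2.92342e-09) = 6.59690e-16.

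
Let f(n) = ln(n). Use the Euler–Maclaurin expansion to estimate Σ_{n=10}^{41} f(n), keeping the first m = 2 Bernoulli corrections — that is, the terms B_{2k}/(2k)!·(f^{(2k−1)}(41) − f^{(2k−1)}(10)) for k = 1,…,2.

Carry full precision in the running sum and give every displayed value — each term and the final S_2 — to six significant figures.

S_2 ≈ 101.232

∫_10^41 ln(x) dx evaluates to 98.2306.
Endpoint term: (f(10) + f(41))/2 = (2.30259 + 3.71357)/2 = 3.00808.
Running total after boundary: 101.239.
Correction k=1: B_{2}/2! · (f^{(1)}(41) − f^{(1)}(10)) = 1/12 · (0.0243902 − 0.100000) = -0.00630081.
After k=1: 101.232.
Correction k=2: B_{4}/4! · (f^{(3)}(41) − f^{(3)}(10)) = −1/720 · (2.90187e-05 − 0.00200000) = 2.73747e-06.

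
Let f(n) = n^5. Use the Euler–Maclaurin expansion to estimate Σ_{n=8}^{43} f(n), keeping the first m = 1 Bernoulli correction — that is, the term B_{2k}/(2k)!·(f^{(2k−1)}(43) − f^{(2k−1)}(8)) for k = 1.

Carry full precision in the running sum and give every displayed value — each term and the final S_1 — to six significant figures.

∫_8^43 x^5 dx evaluates to 1.05352e+09.
Endpoint term: (f(8) + f(43))/2 = (32768.0 + 1.47008e+08)/2 = 7.35206e+07.
Running total after boundary: 1.12704e+09.
k=1: B_{2}/(2)! × [f^{(1)}(43) − f^{(1)}(8)] = 1/12 × (1.70940e+07 − 20480.0) = 1.42279e+06.

S_1 ≈ 1.12846e+09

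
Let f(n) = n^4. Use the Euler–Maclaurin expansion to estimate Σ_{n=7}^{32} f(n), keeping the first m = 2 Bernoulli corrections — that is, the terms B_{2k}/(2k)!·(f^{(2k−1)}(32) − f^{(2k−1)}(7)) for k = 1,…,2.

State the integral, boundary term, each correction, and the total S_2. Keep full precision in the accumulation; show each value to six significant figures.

S_2 ≈ 7.24382e+06

∫_7^32 x^4 dx evaluates to 6.70752e+06.
Boundary: ½(f(7) + f(32)) = ½(2401.00 + 1.04858e+06) = 525488.
So far: 7.23301e+06.
Order-1 term: 1/12 · (131072 − 1372.00) = 10808.3.
Partial sum through k=1: 7.24382e+06.
Order-2 term: −1/720 · (768.000 − 168.000) = -0.833333.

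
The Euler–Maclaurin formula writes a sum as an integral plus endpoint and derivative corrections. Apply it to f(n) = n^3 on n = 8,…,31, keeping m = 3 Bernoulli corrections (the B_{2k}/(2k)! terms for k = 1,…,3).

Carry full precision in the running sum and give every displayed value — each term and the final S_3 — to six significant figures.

S_3 ≈ 245232

Integral: ∫_8^31 x^3 dx = 229856.
½[f(8) + f(31)] = ½[512.000 + 29791.0] = 15151.5.
Running total after boundary: 245008.
Order-1 term: 1/12 · (2883.00 − 192.000) = 224.250.
Running total after k=1: 245232.
Order-2 term: −1/720 · (6.00000 − 6.00000) = 0.00000.
Running total after k=2: 245232.
Order-3 term: 1/30240 · (0.00000 − 0.00000) = 0.00000.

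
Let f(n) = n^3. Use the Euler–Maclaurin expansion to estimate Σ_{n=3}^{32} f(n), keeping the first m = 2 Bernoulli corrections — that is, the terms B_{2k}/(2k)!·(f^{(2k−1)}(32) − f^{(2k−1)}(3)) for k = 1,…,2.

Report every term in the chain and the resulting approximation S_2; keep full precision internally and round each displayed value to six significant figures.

S_2 ≈ 278775

The integral term ∫_3^32 x^3 dx = 262124.
½[f(3) + f(32)] = ½[27.0000 + 32768.0] = 16397.5.
So far: 278521.
Order-1 term: 1/12 · (3072.00 − 27.0000) = 253.750.
Partial sum through k=1: 278775.
Order-2 term: −1/720 · (6.00000 − 6.00000) = 0.00000.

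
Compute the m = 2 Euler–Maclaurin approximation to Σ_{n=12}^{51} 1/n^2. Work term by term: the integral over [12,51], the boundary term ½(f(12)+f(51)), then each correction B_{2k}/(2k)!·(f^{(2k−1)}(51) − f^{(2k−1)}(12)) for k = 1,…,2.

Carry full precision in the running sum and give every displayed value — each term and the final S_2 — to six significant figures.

The integral term ∫_12^51 1/x^2 dx = 0.0637255.
½[f(12) + f(51)] = ½[0.00694444 + 0.000384468] = 0.00366446.
Running total after boundary: 0.0673899.
k=1: B_{2}/(2)! × [f^{(1)}(51) − f^{(1)}(12)] = 1/12 × (-1.50772e-05 − (-0.00115741)) = 9.51942e-05.
Running total after k=1: 0.0674851.
k=2: B_{4}/(4)! × [f^{(3)}(51) − f^{(3)}(12)] = −1/720 × (-6.95601e-08 − (-9.64506e-05)) = -1.33863e-07.

S_2 ≈ 0.0674850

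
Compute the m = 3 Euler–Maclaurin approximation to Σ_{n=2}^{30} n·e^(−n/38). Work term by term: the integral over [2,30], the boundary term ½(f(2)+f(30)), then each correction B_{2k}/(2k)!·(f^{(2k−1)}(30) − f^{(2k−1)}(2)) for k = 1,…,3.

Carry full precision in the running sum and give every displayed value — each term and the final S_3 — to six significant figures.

Integral: ∫_2^30 x·e^(−x/38) dx = 268.716.
Endpoint term: (f(2) + f(30))/2 = (1.89746 + 13.6225)/2 = 7.75999.
So far: 276.476.
k=1: B_{2}/(2)! × [f^{(1)}(30) − f^{(1)}(2)] = 1/12 × (0.0955966 − 0.898796) = -0.0669333.
Partial sum through k=1: 276.410.
k=2: B_{4}/(4)! × [f^{(3)}(30) − f^{(3)}(2)] = −1/720 × (0.000695127 − 0.00193646) = 1.72408e-06.
Partial sum through k=2: 276.410.
k=3: B_{6}/(6)! × [f^{(5)}(30) − f^{(5)}(2)] = 1/30240 × (9.16934e-07 − 2.25104e-06) = -4.41171e-11.

S_3 ≈ 276.410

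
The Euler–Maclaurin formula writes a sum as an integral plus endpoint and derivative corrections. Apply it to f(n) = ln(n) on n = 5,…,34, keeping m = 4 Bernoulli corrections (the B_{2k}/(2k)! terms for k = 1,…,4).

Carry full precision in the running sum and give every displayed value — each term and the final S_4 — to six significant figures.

S_4 ≈ 85.4028

The integral term ∫_5^34 ln(x) dx = 82.8491.
½[f(5) + f(34)] = ½[1.60944 + 3.52636] = 2.56790.
Running total after boundary: 85.4170.
Order-1 term: 1/12 · (0.0294118 − 0.200000) = -0.0142157.
After k=1: 85.4028.
Order-2 term: −1/720 · (5.08854e-05 − 0.0160000) = 2.21515e-05.
After k=2: 85.4028.
Order-3 term: 1/30240 · (5.28222e-07 − 0.00768000) = -2.53951e-07.
After k=3: 85.4028.
Order-4 term: −1/1209600 · (1.37082e-08 − 0.00921600) = 7.61904e-09.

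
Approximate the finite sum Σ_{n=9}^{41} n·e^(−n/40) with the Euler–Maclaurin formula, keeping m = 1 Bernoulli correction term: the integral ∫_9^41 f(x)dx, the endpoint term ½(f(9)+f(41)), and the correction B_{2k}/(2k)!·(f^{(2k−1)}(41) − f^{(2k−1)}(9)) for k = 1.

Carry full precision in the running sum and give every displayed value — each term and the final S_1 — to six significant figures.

S_1 ≈ 413.488

∫_9^41 x·e^(−x/40) dx evaluates to 402.591.
Endpoint term: (f(9) + f(41))/2 = (7.18665 + 14.7107)/2 = 10.9487.
So far: 413.540.
Order-1 term: 1/12 · (-0.00896991 − 0.618850) = -0.0523183.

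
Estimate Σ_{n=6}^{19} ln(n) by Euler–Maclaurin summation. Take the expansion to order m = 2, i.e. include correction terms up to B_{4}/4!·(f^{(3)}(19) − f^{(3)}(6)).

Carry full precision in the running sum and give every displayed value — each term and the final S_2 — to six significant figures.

S_2 ≈ 34.5524

Integral: ∫_6^19 ln(x) dx = 32.1938.
Boundary: ½(f(6) + f(19)) = ½(1.79176 + 2.94444) = 2.36810.
Running total after boundary: 34.5619.
Correction k=1: B_{2}/2! · (f^{(1)}(19) − f^{(1)}(6)) = 1/12 · (0.0526316 − 0.166667) = -0.00950292.
Running total after k=1: 34.5524.
Correction k=2: B_{4}/4! · (f^{(3)}(19) − f^{(3)}(6)) = −1/720 · (0.000291588 − 0.00925926) = 1.24551e-05.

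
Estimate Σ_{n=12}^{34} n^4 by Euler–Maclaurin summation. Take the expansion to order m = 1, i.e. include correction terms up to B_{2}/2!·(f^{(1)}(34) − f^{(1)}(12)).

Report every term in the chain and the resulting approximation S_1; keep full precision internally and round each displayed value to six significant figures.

The integral term ∫_12^34 x^4 dx = 9.03732e+06.
Boundary: ½(f(12) + f(34)) = ½(20736.0 + 1.33634e+06) = 678536.
So far: 9.71585e+06.
k=1: B_{2}/(2)! × [f^{(1)}(34) − f^{(1)}(12)] = 1/12 × (157216 − 6912.00) = 12525.3.

S_1 ≈ 9.72838e+06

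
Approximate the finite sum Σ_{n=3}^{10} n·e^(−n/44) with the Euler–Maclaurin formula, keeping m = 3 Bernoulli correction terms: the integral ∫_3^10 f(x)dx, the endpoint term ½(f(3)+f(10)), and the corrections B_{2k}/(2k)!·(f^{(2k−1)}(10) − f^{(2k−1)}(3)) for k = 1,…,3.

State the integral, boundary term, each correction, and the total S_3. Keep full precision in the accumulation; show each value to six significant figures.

Integral: ∫_3^10 x·e^(−x/44) dx = 38.7320.
½[f(3) + f(10)] = ½[2.80227 + 7.96703] = 5.38465.
Running total after boundary: 44.1166.
Order-1 term: 1/12 · (0.615634 − 0.870403) = -0.0212307.
After k=1: 44.0954.
Order-2 term: −1/720 · (0.00114103 − 0.00141456) = 3.79894e-07.
After k=2: 44.0954.
Order-3 term: 1/30240 · (1.01450e-06 − 1.22909e-06) = -7.09634e-12.

S_3 ≈ 44.0954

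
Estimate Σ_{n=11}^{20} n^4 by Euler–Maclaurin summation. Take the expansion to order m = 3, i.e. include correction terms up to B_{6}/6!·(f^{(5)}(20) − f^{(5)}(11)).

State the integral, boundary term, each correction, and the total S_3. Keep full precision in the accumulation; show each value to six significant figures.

S_3 ≈ 697333

Integral: ∫_11^20 x^4 dx = 607790.
½[f(11) + f(20)] = ½[14641.0 + 160000] = 87320.5.
So far: 695110.
Correction k=1: B_{2}/2! · (f^{(1)}(20) − f^{(1)}(11)) = 1/12 · (32000.0 − 5324.00) = 2223.00.
Partial sum through k=1: 697333.
Correction k=2: B_{4}/4! · (f^{(3)}(20) − f^{(3)}(11)) = −1/720 · (480.000 − 264.000) = -0.300000.
Partial sum through k=2: 697333.
Correction k=3: B_{6}/6! · (f^{(5)}(20) − f^{(5)}(11)) = 1/30240 · (0.00000 − 0.00000) = 0.00000.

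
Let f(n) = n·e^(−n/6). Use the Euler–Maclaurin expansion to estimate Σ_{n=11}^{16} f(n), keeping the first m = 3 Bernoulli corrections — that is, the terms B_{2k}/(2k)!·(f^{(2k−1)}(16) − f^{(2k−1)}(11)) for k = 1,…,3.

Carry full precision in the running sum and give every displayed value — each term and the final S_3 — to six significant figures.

The integral term ∫_11^16 x·e^(−x/6) dx = 7.13592.
½[f(11) + f(16)] = ½[1.75868 + 1.11174] = 1.43521.
Running total after boundary: 8.57112.
Order-1 term: 1/12 · (-0.115806 − (-0.133233)) = 0.00145228.
After k=1: 8.57258.
Order-2 term: −1/720 · (0.000643365 − 0.00518129) = 6.30267e-06.
After k=2: 8.57258.
Order-3 term: 1/30240 · (0.000125099 − 0.000390653) = -8.78154e-09.

S_3 ≈ 8.57258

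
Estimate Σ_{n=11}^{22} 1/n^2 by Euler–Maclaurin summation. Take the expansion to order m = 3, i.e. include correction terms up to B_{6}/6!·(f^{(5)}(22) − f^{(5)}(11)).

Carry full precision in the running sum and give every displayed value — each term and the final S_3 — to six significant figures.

∫_11^22 1/x^2 dx evaluates to 0.0454545.
½[f(11) + f(22)] = ½[0.00826446 + 0.00206612] = 0.00516529.
Running total after boundary: 0.0506198.
Correction k=1: B_{2}/2! · (f^{(1)}(22) − f^{(1)}(11)) = 1/12 · (-0.000187829 − (-0.00150263)) = 0.000109567.
Running total after k=1: 0.0507294.
Correction k=2: B_{4}/4! · (f^{(3)}(22) − f^{(3)}(11)) = −1/720 · (-4.65691e-06 − (-0.000149021)) = -2.00506e-07.
Running total after k=2: 0.0507292.
Correction k=3: B_{6}/6! · (f^{(5)}(22) − f^{(5)}(11)) = 1/30240 · (-2.88651e-07 − (-3.69474e-05)) = 1.21226e-09.

S_3 ≈ 0.0507292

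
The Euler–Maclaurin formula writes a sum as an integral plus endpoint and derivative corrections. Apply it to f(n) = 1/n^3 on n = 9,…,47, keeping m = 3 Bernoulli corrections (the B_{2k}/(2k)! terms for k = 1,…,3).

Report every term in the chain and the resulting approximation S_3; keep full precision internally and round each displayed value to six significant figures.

S_3 ≈ 0.00667508

∫_9^47 1/x^3 dx evaluates to 0.00594649.
Endpoint term: (f(9) + f(47))/2 = (0.00137174 + 9.63178e-06)/2 = 0.000690687.
Running total after boundary: 0.00663718.
k=1: B_{2}/(2)! × [f^{(1)}(47) − f^{(1)}(9)] = 1/12 × (-6.14794e-07 − (-0.000457247)) = 3.80527e-05.
Partial sum through k=1: 0.00667523.
k=2: B_{4}/(4)! × [f^{(3)}(47) − f^{(3)}(9)] = −1/720 × (-5.56627e-09 − (-0.000112901)) = -1.56799e-07.
Partial sum through k=2: 0.00667508.
k=3: B_{6}/(6)! × [f^{(5)}(47) − f^{(5)}(9)] = 1/30240 × (-1.05832e-10 − (-5.85410e-05)) = 1.93588e-09.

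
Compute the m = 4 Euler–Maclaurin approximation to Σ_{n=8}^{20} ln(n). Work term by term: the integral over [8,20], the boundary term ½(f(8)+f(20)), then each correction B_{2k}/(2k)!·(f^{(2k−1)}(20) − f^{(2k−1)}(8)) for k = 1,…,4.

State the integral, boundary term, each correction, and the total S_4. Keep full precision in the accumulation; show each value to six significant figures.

S_4 ≈ 33.8105

Integral: ∫_8^20 ln(x) dx = 31.2791.
Endpoint term: (f(8) + f(20))/2 = (2.07944 + 2.99573)/2 = 2.53759.
Running total after boundary: 33.8167.
k=1: B_{2}/(2)! × [f^{(1)}(20) − f^{(1)}(8)] = 1/12 × (0.0500000 − 0.125000) = -0.00625000.
Partial sum through k=1: 33.8105.
k=2: B_{4}/(4)! × [f^{(3)}(20) − f^{(3)}(8)] = −1/720 × (0.000250000 − 0.00390625) = 5.07812e-06.
Partial sum through k=2: 33.8105.
k=3: B_{6}/(6)! × [f^{(5)}(20) − f^{(5)}(8)] = 1/30240 × (7.50000e-06 − 0.000732422) = -2.39723e-08.
Partial sum through k=3: 33.8105.
k=4: B_{8}/(8)! × [f^{(7)}(20) − f^{(7)}(8)] = −1/1209600 × (5.62500e-07 − 0.000343323) = 2.83367e-10.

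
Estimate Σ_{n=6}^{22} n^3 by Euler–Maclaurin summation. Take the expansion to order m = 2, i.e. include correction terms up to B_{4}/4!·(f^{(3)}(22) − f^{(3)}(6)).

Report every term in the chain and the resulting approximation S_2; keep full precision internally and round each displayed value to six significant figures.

S_2 ≈ 63784.0

The integral term ∫_6^22 x^3 dx = 58240.0.
Endpoint term: (f(6) + f(22))/2 = (216.000 + 10648.0)/2 = 5432.00.
Running total after boundary: 63672.0.
Correction k=1: B_{2}/2! · (f^{(1)}(22) − f^{(1)}(6)) = 1/12 · (1452.00 − 108.000) = 112.000.
Running total after k=1: 63784.0.
Correction k=2: B_{4}/4! · (f^{(3)}(22) − f^{(3)}(6)) = −1/720 · (6.00000 − 6.00000) = 0.00000.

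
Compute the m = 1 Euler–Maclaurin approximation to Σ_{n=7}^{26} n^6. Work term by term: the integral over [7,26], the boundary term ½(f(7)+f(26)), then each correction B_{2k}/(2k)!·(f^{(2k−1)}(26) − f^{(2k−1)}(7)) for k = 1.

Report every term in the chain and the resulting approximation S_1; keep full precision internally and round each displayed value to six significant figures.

S_1 ≈ 1.30773e+09

The integral term ∫_7^26 x^6 dx = 1.14728e+09.
½[f(7) + f(26)] = ½[117649 + 3.08916e+08] = 1.54517e+08.
So far: 1.30180e+09.
Order-1 term: 1/12 · (7.12883e+07 − 100842) = 5.93228e+06.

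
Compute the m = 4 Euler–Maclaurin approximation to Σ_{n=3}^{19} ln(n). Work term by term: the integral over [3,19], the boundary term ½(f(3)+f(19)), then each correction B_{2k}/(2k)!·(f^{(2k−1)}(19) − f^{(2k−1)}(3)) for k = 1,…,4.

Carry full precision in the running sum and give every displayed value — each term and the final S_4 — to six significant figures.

The integral term ∫_3^19 ln(x) dx = 36.6485.
Boundary: ½(f(3) + f(19)) = ½(1.09861 + 2.94444) = 2.02153.
So far: 38.6700.
k=1: B_{2}/(2)! × [f^{(1)}(19) − f^{(1)}(3)] = 1/12 × (0.0526316 − 0.333333) = -0.0233918.
Partial sum through k=1: 38.6466.
k=2: B_{4}/(4)! × [f^{(3)}(19) − f^{(3)}(3)] = −1/720 × (0.000291588 − 0.0740741) = 0.000102476.
Partial sum through k=2: 38.6467.
k=3: B_{6}/(6)! × [f^{(5)}(19) − f^{(5)}(3)] = 1/30240 × (9.69267e-06 − 0.0987654) = -3.26573e-06.
Partial sum through k=3: 38.6467.
k=4: B_{8}/(8)! × [f^{(7)}(19) − f^{(7)}(3)] = −1/1209600 × (8.05485e-07 − 0.329218) = 2.72170e-07.

S_4 ≈ 38.6467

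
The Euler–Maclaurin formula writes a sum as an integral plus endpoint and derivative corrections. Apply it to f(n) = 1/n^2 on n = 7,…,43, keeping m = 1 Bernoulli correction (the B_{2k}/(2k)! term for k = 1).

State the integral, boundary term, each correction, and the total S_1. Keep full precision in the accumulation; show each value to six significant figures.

S_1 ≈ 0.130560

Integral: ∫_7^43 1/x^2 dx = 0.119601.
½[f(7) + f(43)] = ½[0.0204082 + 0.000540833] = 0.0104745.
Integral + boundary = 0.130076.
Order-1 term: 1/12 · (-2.51550e-05 − (-0.00583090)) = 0.000483812.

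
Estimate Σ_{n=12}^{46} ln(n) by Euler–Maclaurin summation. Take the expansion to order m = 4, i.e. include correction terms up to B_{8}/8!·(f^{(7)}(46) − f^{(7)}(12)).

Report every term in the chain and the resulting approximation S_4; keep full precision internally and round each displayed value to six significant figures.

∫_12^46 ln(x) dx evaluates to 112.299.
Boundary: ½(f(12) + f(46)) = ½(2.48491 + 3.82864) = 3.15677.
So far: 115.455.
Correction k=1: B_{2}/2! · (f^{(1)}(46) − f^{(1)}(12)) = 1/12 · (0.0217391 − 0.0833333) = -0.00513285.
Partial sum through k=1: 115.450.
Correction k=2: B_{4}/4! · (f^{(3)}(46) − f^{(3)}(12)) = −1/720 · (2.05474e-05 − 0.00115741) = 1.57897e-06.
Partial sum through k=2: 115.450.
Correction k=3: B_{6}/6! · (f^{(5)}(46) − f^{(5)}(12)) = 1/30240 · (1.16526e-07 − 9.64506e-05) = -3.18565e-09.
Partial sum through k=3: 115.450.
Correction k=4: B_{8}/8! · (f^{(7)}(46) − f^{(7)}(12)) = −1/1209600 · (1.65207e-09 − 2.00939e-05) = 1.66106e-11.

S_4 ≈ 115.450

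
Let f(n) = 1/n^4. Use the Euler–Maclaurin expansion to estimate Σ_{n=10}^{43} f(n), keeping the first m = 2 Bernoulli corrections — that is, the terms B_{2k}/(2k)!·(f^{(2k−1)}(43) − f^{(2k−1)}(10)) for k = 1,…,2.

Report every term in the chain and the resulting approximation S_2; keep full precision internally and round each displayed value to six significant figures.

∫_10^43 1/x^4 dx evaluates to 0.000329141.
½[f(10) + f(43)] = ½[0.000100000 + 2.92500e-07] = 5.01463e-05.
Integral + boundary = 0.000379287.
Correction k=1: B_{2}/2! · (f^{(1)}(43) − f^{(1)}(10)) = 1/12 · (-2.72093e-08 − (-4.00000e-05)) = 3.33107e-06.
Running total after k=1: 0.000382618.
Correction k=2: B_{4}/4! · (f^{(3)}(43) − f^{(3)}(10)) = −1/720 · (-4.41471e-10 − (-1.20000e-05)) = -1.66661e-08.

S_2 ≈ 0.000382601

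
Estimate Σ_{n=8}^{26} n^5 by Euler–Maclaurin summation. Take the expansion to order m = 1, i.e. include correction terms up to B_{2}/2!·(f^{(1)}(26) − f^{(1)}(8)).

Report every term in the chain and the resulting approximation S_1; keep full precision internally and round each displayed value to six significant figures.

S_1 ≈ 5.75880e+07

The integral term ∫_8^26 x^5 dx = 5.14423e+07.
Endpoint term: (f(8) + f(26))/2 = (32768.0 + 1.18814e+07)/2 = 5.95707e+06.
So far: 5.73993e+07.
Order-1 term: 1/12 · (2.28488e+06 − 20480.0) = 188700.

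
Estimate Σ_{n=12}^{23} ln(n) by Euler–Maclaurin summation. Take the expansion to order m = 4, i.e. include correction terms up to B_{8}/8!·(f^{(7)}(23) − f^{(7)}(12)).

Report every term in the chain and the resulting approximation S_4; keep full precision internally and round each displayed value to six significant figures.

Integral: ∫_12^23 ln(x) dx = 31.2975.
Endpoint term: (f(12) + f(23))/2 = (2.48491 + 3.13549)/2 = 2.81020.
Integral + boundary = 34.1077.
Order-1 term: 1/12 · (0.0434783 − 0.0833333) = -0.00332126.
Partial sum through k=1: 34.1044.
Order-2 term: −1/720 · (0.000164379 − 0.00115741) = 1.37921e-06.
Partial sum through k=2: 34.1044.
Order-3 term: 1/30240 · (3.72883e-06 − 9.64506e-05) = -3.06620e-09.
Partial sum through k=3: 34.1044.
Order-4 term: −1/1209600 · (2.11465e-07 − 2.00939e-05) = 1.64372e-11.

S_4 ≈ 34.1044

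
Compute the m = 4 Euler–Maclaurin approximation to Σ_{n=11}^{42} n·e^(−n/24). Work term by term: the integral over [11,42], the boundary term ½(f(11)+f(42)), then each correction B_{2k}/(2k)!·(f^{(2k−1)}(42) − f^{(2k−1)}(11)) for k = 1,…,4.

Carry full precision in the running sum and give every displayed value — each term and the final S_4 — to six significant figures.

The integral term ∫_11^42 x·e^(−x/24) dx = 255.905.
Boundary: ½(f(11) + f(42)) = ½(6.95570 + 7.29851) = 7.12710.
Integral + boundary = 263.032.
k=1: B_{2}/(2)! × [f^{(1)}(42) − f^{(1)}(11)] = 1/12 × (-0.130330 − 0.342516) = -0.0394038.
After k=1: 262.993.
k=2: B_{4}/(4)! × [f^{(3)}(42) − f^{(3)}(11)] = −1/720 × (0.000377114 − 0.00279026) = 3.35159e-06.
After k=2: 262.993.
k=3: B_{6}/(6)! × [f^{(5)}(42) − f^{(5)}(11)] = 1/30240 × (1.70225e-06 − 8.65603e-06) = -2.29953e-10.
After k=3: 262.993.
k=4: B_{8}/(8)! × [f^{(7)}(42) − f^{(7)}(11)] = −1/1209600 × (4.77394e-09 − 2.16456e-08) = 1.39481e-14.

S_4 ≈ 262.993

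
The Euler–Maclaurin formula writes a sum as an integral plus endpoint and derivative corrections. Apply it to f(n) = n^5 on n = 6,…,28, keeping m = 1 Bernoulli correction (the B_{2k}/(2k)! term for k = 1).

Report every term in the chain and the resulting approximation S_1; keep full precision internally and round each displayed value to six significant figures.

S_1 ≈ 8.91719e+07

Integral: ∫_6^28 x^5 dx = 8.03073e+07.
Endpoint term: (f(6) + f(28))/2 = (7776.00 + 1.72104e+07)/2 = 8.60907e+06.
Integral + boundary = 8.89163e+07.
k=1: B_{2}/(2)! × [f^{(1)}(28) − f^{(1)}(6)] = 1/12 × (3.07328e+06 − 6480.00) = 255567.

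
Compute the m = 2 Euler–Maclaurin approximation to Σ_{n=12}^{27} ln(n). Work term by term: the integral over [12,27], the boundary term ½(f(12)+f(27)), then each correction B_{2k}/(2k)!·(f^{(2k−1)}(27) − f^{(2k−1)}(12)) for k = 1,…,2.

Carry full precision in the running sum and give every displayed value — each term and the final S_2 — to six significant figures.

S_2 ≈ 47.0552

Integral: ∫_12^27 ln(x) dx = 44.1687.
Endpoint term: (f(12) + f(27))/2 = (2.48491 + 3.29584)/2 = 2.89037.
Running total after boundary: 47.0591.
Order-1 term: 1/12 · (0.0370370 − 0.0833333) = -0.00385802.
Running total after k=1: 47.0552.
Order-2 term: −1/720 · (0.000101611 − 0.00115741) = 1.46638e-06.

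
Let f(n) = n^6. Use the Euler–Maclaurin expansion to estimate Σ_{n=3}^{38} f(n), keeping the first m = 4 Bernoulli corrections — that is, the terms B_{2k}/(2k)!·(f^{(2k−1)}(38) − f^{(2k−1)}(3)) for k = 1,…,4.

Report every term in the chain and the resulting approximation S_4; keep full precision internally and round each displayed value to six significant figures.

S_4 ≈ 1.78902e+10

∫_3^38 x^6 dx evaluates to 1.63451e+10.
Boundary: ½(f(3) + f(38)) = ½(729.000 + 3.01094e+09) = 1.50547e+09.
So far: 1.78506e+10.
Correction k=1: B_{2}/2! · (f^{(1)}(38) − f^{(1)}(3)) = 1/12 · (4.75411e+08 − 1458.00) = 3.96175e+07.
Running total after k=1: 1.78902e+10.
Correction k=2: B_{4}/4! · (f^{(3)}(38) − f^{(3)}(3)) = −1/720 · (6.58464e+06 − 3240.00) = -9140.83.
Running total after k=2: 1.78902e+10.
Correction k=3: B_{6}/6! · (f^{(5)}(38) − f^{(5)}(3)) = 1/30240 · (27360.0 − 2160.00) = 0.833333.
Running total after k=3: 1.78902e+10.
Correction k=4: B_{8}/8! · (f^{(7)}(38) − f^{(7)}(3)) = −1/1209600 · (0.00000 − 0.00000) = 0.00000.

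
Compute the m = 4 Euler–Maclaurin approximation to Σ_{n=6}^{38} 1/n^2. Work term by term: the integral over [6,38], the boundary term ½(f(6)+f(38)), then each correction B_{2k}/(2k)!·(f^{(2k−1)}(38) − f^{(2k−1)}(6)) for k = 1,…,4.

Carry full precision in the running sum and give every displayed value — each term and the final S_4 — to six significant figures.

Integral: ∫_6^38 1/x^2 dx = 0.140351.
Endpoint term: (f(6) + f(38))/2 = (0.0277778 + 0.000692521)/2 = 0.0142351.
Integral + boundary = 0.154586.
Order-1 term: 1/12 · (-3.64485e-05 − (-0.00925926)) = 0.000768568.
After k=1: 0.155355.
Order-2 term: −1/720 · (-3.02896e-07 − (-0.00308642)) = -4.28627e-06.
After k=2: 0.155350.
Order-3 term: 1/30240 · (-6.29285e-09 − (-0.00257202)) = 8.50532e-08.
After k=3: 0.155350.
Order-4 term: −1/1209600 · (-2.44044e-10 − (-0.00400091)) = -3.30763e-09.

S_4 ≈ 0.155350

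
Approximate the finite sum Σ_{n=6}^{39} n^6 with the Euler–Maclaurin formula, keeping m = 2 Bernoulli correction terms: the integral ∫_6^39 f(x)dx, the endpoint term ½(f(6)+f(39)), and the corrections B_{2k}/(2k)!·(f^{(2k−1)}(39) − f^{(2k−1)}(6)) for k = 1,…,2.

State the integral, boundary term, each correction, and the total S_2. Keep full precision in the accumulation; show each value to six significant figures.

∫_6^39 x^6 dx evaluates to 1.96044e+10.
Endpoint term: (f(6) + f(39))/2 = (46656.0 + 3.51874e+09)/2 = 1.75940e+09.
So far: 2.13638e+10.
k=1: B_{2}/(2)! × [f^{(1)}(39) − f^{(1)}(6)] = 1/12 × (5.41345e+08 − 46656.0) = 4.51082e+07.
After k=1: 2.14089e+10.
k=2: B_{4}/(4)! × [f^{(3)}(39) − f^{(3)}(6)] = −1/720 × (7.11828e+06 − 25920.0) = -9850.50.

S_2 ≈ 2.14089e+10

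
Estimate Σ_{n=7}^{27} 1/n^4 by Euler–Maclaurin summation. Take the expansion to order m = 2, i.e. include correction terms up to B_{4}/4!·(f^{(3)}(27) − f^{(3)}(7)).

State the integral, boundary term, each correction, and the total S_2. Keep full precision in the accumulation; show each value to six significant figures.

S_2 ≈ 0.00118368

∫_7^27 1/x^4 dx evaluates to 0.000954882.
½[f(7) + f(27)] = ½[0.000416493 + 1.88168e-06] = 0.000209187.
So far: 0.00116407.
Correction k=1: B_{2}/2! · (f^{(1)}(27) − f^{(1)}(7)) = 1/12 · (-2.78767e-07 − (-0.000237996)) = 1.98098e-05.
After k=1: 0.00118388.
Correction k=2: B_{4}/4! · (f^{(3)}(27) − f^{(3)}(7)) = −1/720 · (-1.14719e-08 − (-0.000145712)) = -2.02362e-07.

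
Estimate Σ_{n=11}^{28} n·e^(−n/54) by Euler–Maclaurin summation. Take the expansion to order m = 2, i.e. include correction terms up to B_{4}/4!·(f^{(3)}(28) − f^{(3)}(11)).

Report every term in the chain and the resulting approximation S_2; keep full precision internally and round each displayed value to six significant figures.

S_2 ≈ 239.473

∫_11^28 x·e^(−x/54) dx evaluates to 226.681.
Endpoint term: (f(11) + f(28))/2 = (8.97274 + 16.6713)/2 = 12.8220.
Running total after boundary: 239.503.
Order-1 term: 1/12 · (0.286675 − 0.649542) = -0.0302389.
After k=1: 239.473.
Order-2 term: −1/720 · (0.000506680 − 0.000782219) = 3.82693e-07.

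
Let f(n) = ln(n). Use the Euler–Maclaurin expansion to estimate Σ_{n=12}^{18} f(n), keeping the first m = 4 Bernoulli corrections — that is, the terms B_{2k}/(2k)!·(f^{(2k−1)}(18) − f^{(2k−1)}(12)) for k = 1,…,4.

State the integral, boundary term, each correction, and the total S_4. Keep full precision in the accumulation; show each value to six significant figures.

The integral term ∫_12^18 ln(x) dx = 16.2078.
Endpoint term: (f(12) + f(18))/2 = (2.48491 + 2.89037)/2 = 2.68764.
Running total after boundary: 18.8955.
Order-1 term: 1/12 · (0.0555556 − 0.0833333) = -0.00231481.
Running total after k=1: 18.8931.
Order-2 term: −1/720 · (0.000342936 − 0.00115741) = 1.13121e-06.
Running total after k=2: 18.8931.
Order-3 term: 1/30240 · (1.27013e-05 − 9.64506e-05) = -2.76949e-09.
Running total after k=3: 18.8931.
Order-4 term: −1/1209600 · (1.17605e-06 − 2.00939e-05) = 1.56397e-11.

S_4 ≈ 18.8931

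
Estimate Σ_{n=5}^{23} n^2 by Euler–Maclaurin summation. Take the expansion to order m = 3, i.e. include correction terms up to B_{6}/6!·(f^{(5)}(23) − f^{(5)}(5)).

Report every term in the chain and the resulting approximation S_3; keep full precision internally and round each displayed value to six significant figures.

The integral term ∫_5^23 x^2 dx = 4014.00.
½[f(5) + f(23)] = ½[25.0000 + 529.000] = 277.000.
Running total after boundary: 4291.00.
Order-1 term: 1/12 · (46.0000 − 10.0000) = 3.00000.
Running total after k=1: 4294.00.
Order-2 term: −1/720 · (0.00000 − 0.00000) = 0.00000.
Running total after k=2: 4294.00.
Order-3 term: 1/30240 · (0.00000 − 0.00000) = 0.00000.

S_3 ≈ 4294.00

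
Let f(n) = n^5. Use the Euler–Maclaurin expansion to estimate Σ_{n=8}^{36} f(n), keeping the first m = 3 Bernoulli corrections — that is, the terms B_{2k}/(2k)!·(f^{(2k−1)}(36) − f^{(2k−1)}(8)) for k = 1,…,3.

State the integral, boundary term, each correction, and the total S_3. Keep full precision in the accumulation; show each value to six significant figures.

The integral term ∫_8^36 x^5 dx = 3.62753e+08.
Boundary: ½(f(8) + f(36)) = ½(32768.0 + 6.04662e+07) = 3.02495e+07.
Running total after boundary: 3.93003e+08.
Correction k=1: B_{2}/2! · (f^{(1)}(36) − f^{(1)}(8)) = 1/12 · (8.39808e+06 − 20480.0) = 698133.
Running total after k=1: 3.93701e+08.
Correction k=2: B_{4}/4! · (f^{(3)}(36) − f^{(3)}(8)) = −1/720 · (77760.0 − 3840.00) = -102.667.
Running total after k=2: 3.93701e+08.
Correction k=3: B_{6}/6! · (f^{(5)}(36) − f^{(5)}(8)) = 1/30240 · (120.000 − 120.000) = 0.00000.

S_3 ≈ 3.93701e+08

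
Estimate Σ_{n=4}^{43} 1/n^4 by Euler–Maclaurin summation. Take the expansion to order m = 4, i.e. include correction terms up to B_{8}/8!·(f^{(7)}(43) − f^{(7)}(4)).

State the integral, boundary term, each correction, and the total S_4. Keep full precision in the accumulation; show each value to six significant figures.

S_4 ≈ 0.00747349

The integral term ∫_4^43 1/x^4 dx = 0.00520414.
½[f(4) + f(43)] = ½[0.00390625 + 2.92500e-07] = 0.00195327.
Running total after boundary: 0.00715741.
k=1: B_{2}/(2)! × [f^{(1)}(43) − f^{(1)}(4)] = 1/12 × (-2.72093e-08 − (-0.00390625)) = 0.000325519.
Partial sum through k=1: 0.00748293.
k=2: B_{4}/(4)! × [f^{(3)}(43) − f^{(3)}(4)] = −1/720 × (-4.41471e-10 − (-0.00732422)) = -1.01725e-05.
Partial sum through k=2: 0.00747276.
k=3: B_{6}/(6)! × [f^{(5)}(43) − f^{(5)}(4)] = 1/30240 × (-1.33707e-11 − (-0.0256348)) = 8.47711e-07.
Partial sum through k=3: 0.00747361.
k=4: B_{8}/(8)! × [f^{(7)}(43) − f^{(7)}(4)] = −1/1209600 × (-6.50817e-13 − (-0.144196)) = -1.19209e-07.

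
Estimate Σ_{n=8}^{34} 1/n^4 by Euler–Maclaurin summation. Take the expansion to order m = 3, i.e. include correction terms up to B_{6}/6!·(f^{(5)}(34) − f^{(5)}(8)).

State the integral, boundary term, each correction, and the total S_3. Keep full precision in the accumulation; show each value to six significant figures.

S_3 ≈ 0.000775093

Integral: ∫_8^34 1/x^4 dx = 0.000642561.
½[f(8) + f(34)] = ½[0.000244141 + 7.48315e-07] = 0.000122444.
Running total after boundary: 0.000765005.
k=1: B_{2}/(2)! × [f^{(1)}(34) − f^{(1)}(8)] = 1/12 × (-8.80370e-08 − (-0.000122070)) = 1.01652e-05.
Partial sum through k=1: 0.000775170.
k=2: B_{4}/(4)! × [f^{(3)}(34) − f^{(3)}(8)] = −1/720 × (-2.28470e-09 − (-5.72205e-05)) = -7.94697e-08.
Partial sum through k=2: 0.000775091.
k=3: B_{6}/(6)! × [f^{(5)}(34) − f^{(5)}(8)] = 1/30240 × (-1.10677e-10 − (-5.00679e-05)) = 1.65568e-09.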